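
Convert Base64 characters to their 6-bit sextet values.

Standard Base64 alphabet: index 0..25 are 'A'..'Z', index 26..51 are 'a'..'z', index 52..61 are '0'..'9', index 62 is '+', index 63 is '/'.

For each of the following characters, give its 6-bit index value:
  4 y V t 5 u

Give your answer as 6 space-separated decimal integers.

'4': 0..9 range, 52 + ord('4') − ord('0') = 56
'y': a..z range, 26 + ord('y') − ord('a') = 50
'V': A..Z range, ord('V') − ord('A') = 21
't': a..z range, 26 + ord('t') − ord('a') = 45
'5': 0..9 range, 52 + ord('5') − ord('0') = 57
'u': a..z range, 26 + ord('u') − ord('a') = 46

Answer: 56 50 21 45 57 46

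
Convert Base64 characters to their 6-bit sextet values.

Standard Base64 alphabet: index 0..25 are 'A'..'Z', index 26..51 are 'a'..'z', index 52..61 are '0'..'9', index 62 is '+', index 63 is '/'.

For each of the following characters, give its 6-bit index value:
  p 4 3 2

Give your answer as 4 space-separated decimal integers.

'p': a..z range, 26 + ord('p') − ord('a') = 41
'4': 0..9 range, 52 + ord('4') − ord('0') = 56
'3': 0..9 range, 52 + ord('3') − ord('0') = 55
'2': 0..9 range, 52 + ord('2') − ord('0') = 54

Answer: 41 56 55 54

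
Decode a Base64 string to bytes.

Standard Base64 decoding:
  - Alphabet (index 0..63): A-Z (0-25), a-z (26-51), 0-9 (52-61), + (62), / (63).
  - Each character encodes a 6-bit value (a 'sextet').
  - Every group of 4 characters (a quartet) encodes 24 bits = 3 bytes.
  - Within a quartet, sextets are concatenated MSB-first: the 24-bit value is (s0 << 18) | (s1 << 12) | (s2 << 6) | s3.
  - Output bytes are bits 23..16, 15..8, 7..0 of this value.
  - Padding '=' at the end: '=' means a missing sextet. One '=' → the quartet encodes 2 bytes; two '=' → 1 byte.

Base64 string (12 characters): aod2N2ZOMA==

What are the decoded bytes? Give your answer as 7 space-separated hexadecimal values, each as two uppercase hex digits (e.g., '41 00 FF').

Answer: 6A 87 76 37 66 4E 30

Derivation:
After char 0 ('a'=26): chars_in_quartet=1 acc=0x1A bytes_emitted=0
After char 1 ('o'=40): chars_in_quartet=2 acc=0x6A8 bytes_emitted=0
After char 2 ('d'=29): chars_in_quartet=3 acc=0x1AA1D bytes_emitted=0
After char 3 ('2'=54): chars_in_quartet=4 acc=0x6A8776 -> emit 6A 87 76, reset; bytes_emitted=3
After char 4 ('N'=13): chars_in_quartet=1 acc=0xD bytes_emitted=3
After char 5 ('2'=54): chars_in_quartet=2 acc=0x376 bytes_emitted=3
After char 6 ('Z'=25): chars_in_quartet=3 acc=0xDD99 bytes_emitted=3
After char 7 ('O'=14): chars_in_quartet=4 acc=0x37664E -> emit 37 66 4E, reset; bytes_emitted=6
After char 8 ('M'=12): chars_in_quartet=1 acc=0xC bytes_emitted=6
After char 9 ('A'=0): chars_in_quartet=2 acc=0x300 bytes_emitted=6
Padding '==': partial quartet acc=0x300 -> emit 30; bytes_emitted=7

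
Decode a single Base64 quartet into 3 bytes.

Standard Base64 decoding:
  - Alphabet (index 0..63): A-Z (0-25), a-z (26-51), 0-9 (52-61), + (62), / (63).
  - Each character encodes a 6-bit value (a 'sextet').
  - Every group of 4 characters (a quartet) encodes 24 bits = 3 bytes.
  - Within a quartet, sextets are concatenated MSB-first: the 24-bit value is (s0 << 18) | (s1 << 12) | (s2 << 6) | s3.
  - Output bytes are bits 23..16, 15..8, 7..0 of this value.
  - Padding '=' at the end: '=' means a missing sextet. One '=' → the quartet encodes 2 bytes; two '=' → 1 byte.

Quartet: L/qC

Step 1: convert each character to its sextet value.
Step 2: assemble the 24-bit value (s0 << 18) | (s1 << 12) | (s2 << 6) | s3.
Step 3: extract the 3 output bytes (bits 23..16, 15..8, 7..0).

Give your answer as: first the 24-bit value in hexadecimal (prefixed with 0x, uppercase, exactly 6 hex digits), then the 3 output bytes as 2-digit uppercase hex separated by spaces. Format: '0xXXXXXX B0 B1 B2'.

Sextets: L=11, /=63, q=42, C=2
24-bit: (11<<18) | (63<<12) | (42<<6) | 2
      = 0x2C0000 | 0x03F000 | 0x000A80 | 0x000002
      = 0x2FFA82
Bytes: (v>>16)&0xFF=2F, (v>>8)&0xFF=FA, v&0xFF=82

Answer: 0x2FFA82 2F FA 82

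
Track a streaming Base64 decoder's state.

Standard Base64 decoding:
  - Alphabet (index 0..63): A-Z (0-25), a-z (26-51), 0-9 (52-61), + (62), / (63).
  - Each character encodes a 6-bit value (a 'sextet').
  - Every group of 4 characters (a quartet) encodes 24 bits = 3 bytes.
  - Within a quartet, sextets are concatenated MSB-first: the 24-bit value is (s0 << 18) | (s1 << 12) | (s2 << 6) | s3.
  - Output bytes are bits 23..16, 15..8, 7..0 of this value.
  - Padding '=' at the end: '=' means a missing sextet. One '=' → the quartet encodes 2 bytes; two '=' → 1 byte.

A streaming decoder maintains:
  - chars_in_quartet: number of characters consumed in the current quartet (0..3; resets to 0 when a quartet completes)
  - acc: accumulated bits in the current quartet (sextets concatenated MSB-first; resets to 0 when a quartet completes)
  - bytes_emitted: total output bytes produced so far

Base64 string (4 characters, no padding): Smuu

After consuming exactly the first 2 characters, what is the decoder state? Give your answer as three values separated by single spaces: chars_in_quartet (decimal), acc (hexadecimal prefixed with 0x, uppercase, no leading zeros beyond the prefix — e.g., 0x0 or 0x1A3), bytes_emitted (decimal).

After char 0 ('S'=18): chars_in_quartet=1 acc=0x12 bytes_emitted=0
After char 1 ('m'=38): chars_in_quartet=2 acc=0x4A6 bytes_emitted=0

Answer: 2 0x4A6 0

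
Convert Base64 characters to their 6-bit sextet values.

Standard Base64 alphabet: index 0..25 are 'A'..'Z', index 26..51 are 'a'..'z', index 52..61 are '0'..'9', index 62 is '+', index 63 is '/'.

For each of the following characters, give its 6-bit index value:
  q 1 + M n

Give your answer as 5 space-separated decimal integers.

Answer: 42 53 62 12 39

Derivation:
'q': a..z range, 26 + ord('q') − ord('a') = 42
'1': 0..9 range, 52 + ord('1') − ord('0') = 53
'+': index 62
'M': A..Z range, ord('M') − ord('A') = 12
'n': a..z range, 26 + ord('n') − ord('a') = 39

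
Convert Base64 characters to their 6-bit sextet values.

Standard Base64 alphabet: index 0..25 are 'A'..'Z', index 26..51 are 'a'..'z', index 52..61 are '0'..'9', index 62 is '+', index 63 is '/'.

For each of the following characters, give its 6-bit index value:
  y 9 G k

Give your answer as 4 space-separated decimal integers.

Answer: 50 61 6 36

Derivation:
'y': a..z range, 26 + ord('y') − ord('a') = 50
'9': 0..9 range, 52 + ord('9') − ord('0') = 61
'G': A..Z range, ord('G') − ord('A') = 6
'k': a..z range, 26 + ord('k') − ord('a') = 36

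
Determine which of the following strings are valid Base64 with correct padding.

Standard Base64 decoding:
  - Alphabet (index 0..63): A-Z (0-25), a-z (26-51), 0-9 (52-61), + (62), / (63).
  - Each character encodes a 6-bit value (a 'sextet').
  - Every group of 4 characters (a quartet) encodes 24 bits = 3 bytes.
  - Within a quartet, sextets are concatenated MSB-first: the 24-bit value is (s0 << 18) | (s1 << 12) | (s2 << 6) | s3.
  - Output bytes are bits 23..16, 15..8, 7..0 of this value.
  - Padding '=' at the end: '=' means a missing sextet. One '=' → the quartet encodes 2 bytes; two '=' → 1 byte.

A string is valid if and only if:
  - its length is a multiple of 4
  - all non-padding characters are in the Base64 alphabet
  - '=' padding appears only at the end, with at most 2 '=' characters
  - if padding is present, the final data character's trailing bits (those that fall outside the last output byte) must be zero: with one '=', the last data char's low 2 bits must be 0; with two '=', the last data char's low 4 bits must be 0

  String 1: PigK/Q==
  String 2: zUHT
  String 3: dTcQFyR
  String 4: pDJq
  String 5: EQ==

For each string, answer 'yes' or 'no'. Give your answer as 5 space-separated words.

Answer: yes yes no yes yes

Derivation:
String 1: 'PigK/Q==' → valid
String 2: 'zUHT' → valid
String 3: 'dTcQFyR' → invalid (len=7 not mult of 4)
String 4: 'pDJq' → valid
String 5: 'EQ==' → valid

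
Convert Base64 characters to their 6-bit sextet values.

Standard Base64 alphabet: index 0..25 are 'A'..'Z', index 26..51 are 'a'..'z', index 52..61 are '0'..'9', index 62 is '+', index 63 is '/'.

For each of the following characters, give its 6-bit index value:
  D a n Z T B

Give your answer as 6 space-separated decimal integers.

'D': A..Z range, ord('D') − ord('A') = 3
'a': a..z range, 26 + ord('a') − ord('a') = 26
'n': a..z range, 26 + ord('n') − ord('a') = 39
'Z': A..Z range, ord('Z') − ord('A') = 25
'T': A..Z range, ord('T') − ord('A') = 19
'B': A..Z range, ord('B') − ord('A') = 1

Answer: 3 26 39 25 19 1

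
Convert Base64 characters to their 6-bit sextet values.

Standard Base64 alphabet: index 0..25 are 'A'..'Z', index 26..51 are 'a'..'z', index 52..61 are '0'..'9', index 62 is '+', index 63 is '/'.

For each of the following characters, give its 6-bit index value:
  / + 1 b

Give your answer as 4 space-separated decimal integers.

'/': index 63
'+': index 62
'1': 0..9 range, 52 + ord('1') − ord('0') = 53
'b': a..z range, 26 + ord('b') − ord('a') = 27

Answer: 63 62 53 27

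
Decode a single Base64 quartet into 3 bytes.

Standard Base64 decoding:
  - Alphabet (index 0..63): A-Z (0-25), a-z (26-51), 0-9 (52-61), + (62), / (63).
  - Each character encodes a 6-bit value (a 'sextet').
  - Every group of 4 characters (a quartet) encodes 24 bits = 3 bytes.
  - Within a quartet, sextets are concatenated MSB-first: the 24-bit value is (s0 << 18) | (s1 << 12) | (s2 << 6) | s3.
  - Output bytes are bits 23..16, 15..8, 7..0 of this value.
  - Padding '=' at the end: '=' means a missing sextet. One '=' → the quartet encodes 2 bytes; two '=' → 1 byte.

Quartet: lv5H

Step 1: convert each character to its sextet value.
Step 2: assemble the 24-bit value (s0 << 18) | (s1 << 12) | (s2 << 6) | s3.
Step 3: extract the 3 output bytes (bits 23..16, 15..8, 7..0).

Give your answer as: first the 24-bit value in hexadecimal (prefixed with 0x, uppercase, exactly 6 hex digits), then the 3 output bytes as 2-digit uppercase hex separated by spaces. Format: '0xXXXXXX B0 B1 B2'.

Sextets: l=37, v=47, 5=57, H=7
24-bit: (37<<18) | (47<<12) | (57<<6) | 7
      = 0x940000 | 0x02F000 | 0x000E40 | 0x000007
      = 0x96FE47
Bytes: (v>>16)&0xFF=96, (v>>8)&0xFF=FE, v&0xFF=47

Answer: 0x96FE47 96 FE 47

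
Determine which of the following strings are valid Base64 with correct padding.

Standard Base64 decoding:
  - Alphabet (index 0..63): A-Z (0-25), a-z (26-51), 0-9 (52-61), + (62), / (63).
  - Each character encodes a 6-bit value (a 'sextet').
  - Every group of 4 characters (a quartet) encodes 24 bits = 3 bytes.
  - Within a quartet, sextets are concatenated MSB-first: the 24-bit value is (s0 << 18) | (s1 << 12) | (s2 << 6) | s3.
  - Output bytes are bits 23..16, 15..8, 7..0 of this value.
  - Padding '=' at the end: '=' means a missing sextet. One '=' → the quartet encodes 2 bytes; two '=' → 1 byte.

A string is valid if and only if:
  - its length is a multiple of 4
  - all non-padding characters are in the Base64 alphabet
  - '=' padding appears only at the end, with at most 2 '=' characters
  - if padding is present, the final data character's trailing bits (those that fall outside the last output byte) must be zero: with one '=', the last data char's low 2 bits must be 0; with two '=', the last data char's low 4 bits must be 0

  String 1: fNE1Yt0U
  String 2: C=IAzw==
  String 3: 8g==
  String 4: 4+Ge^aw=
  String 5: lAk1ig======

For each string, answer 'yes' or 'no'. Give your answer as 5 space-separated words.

Answer: yes no yes no no

Derivation:
String 1: 'fNE1Yt0U' → valid
String 2: 'C=IAzw==' → invalid (bad char(s): ['=']; '=' in middle)
String 3: '8g==' → valid
String 4: '4+Ge^aw=' → invalid (bad char(s): ['^'])
String 5: 'lAk1ig======' → invalid (6 pad chars (max 2))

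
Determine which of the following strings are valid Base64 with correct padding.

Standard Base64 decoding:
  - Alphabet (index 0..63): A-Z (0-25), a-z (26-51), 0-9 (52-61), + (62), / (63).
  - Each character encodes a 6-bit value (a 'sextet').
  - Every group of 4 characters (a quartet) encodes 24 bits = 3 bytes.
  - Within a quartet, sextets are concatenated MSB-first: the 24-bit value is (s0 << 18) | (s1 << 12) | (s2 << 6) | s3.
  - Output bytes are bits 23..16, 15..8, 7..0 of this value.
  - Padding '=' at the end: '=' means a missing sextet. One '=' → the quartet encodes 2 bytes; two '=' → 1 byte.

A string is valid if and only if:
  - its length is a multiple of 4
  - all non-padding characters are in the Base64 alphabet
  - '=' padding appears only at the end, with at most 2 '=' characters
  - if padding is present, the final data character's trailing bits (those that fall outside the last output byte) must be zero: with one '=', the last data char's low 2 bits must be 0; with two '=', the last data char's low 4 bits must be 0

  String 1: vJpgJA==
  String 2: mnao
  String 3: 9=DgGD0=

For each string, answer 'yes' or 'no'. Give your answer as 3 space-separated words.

Answer: yes yes no

Derivation:
String 1: 'vJpgJA==' → valid
String 2: 'mnao' → valid
String 3: '9=DgGD0=' → invalid (bad char(s): ['=']; '=' in middle)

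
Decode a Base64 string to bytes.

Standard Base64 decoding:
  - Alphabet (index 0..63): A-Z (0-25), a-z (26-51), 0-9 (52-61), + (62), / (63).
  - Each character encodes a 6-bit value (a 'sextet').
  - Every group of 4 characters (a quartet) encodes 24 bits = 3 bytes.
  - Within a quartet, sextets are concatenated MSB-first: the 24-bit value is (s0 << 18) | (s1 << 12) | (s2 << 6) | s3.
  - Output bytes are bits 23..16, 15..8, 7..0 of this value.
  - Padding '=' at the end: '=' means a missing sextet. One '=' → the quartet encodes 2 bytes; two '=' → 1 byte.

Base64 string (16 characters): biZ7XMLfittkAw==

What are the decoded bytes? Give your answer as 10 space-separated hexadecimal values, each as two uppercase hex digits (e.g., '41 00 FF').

Answer: 6E 26 7B 5C C2 DF 8A DB 64 03

Derivation:
After char 0 ('b'=27): chars_in_quartet=1 acc=0x1B bytes_emitted=0
After char 1 ('i'=34): chars_in_quartet=2 acc=0x6E2 bytes_emitted=0
After char 2 ('Z'=25): chars_in_quartet=3 acc=0x1B899 bytes_emitted=0
After char 3 ('7'=59): chars_in_quartet=4 acc=0x6E267B -> emit 6E 26 7B, reset; bytes_emitted=3
After char 4 ('X'=23): chars_in_quartet=1 acc=0x17 bytes_emitted=3
After char 5 ('M'=12): chars_in_quartet=2 acc=0x5CC bytes_emitted=3
After char 6 ('L'=11): chars_in_quartet=3 acc=0x1730B bytes_emitted=3
After char 7 ('f'=31): chars_in_quartet=4 acc=0x5CC2DF -> emit 5C C2 DF, reset; bytes_emitted=6
After char 8 ('i'=34): chars_in_quartet=1 acc=0x22 bytes_emitted=6
After char 9 ('t'=45): chars_in_quartet=2 acc=0x8AD bytes_emitted=6
After char 10 ('t'=45): chars_in_quartet=3 acc=0x22B6D bytes_emitted=6
After char 11 ('k'=36): chars_in_quartet=4 acc=0x8ADB64 -> emit 8A DB 64, reset; bytes_emitted=9
After char 12 ('A'=0): chars_in_quartet=1 acc=0x0 bytes_emitted=9
After char 13 ('w'=48): chars_in_quartet=2 acc=0x30 bytes_emitted=9
Padding '==': partial quartet acc=0x30 -> emit 03; bytes_emitted=10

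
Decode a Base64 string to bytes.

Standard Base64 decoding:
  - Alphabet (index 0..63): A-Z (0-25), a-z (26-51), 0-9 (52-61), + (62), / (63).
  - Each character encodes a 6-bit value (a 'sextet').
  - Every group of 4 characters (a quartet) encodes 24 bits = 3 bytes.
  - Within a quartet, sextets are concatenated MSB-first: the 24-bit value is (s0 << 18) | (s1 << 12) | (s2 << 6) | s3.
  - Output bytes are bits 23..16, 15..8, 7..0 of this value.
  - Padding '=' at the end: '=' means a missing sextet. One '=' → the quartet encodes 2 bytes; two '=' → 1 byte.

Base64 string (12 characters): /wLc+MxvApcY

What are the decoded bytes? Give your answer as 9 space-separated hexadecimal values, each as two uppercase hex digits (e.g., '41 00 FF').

After char 0 ('/'=63): chars_in_quartet=1 acc=0x3F bytes_emitted=0
After char 1 ('w'=48): chars_in_quartet=2 acc=0xFF0 bytes_emitted=0
After char 2 ('L'=11): chars_in_quartet=3 acc=0x3FC0B bytes_emitted=0
After char 3 ('c'=28): chars_in_quartet=4 acc=0xFF02DC -> emit FF 02 DC, reset; bytes_emitted=3
After char 4 ('+'=62): chars_in_quartet=1 acc=0x3E bytes_emitted=3
After char 5 ('M'=12): chars_in_quartet=2 acc=0xF8C bytes_emitted=3
After char 6 ('x'=49): chars_in_quartet=3 acc=0x3E331 bytes_emitted=3
After char 7 ('v'=47): chars_in_quartet=4 acc=0xF8CC6F -> emit F8 CC 6F, reset; bytes_emitted=6
After char 8 ('A'=0): chars_in_quartet=1 acc=0x0 bytes_emitted=6
After char 9 ('p'=41): chars_in_quartet=2 acc=0x29 bytes_emitted=6
After char 10 ('c'=28): chars_in_quartet=3 acc=0xA5C bytes_emitted=6
After char 11 ('Y'=24): chars_in_quartet=4 acc=0x29718 -> emit 02 97 18, reset; bytes_emitted=9

Answer: FF 02 DC F8 CC 6F 02 97 18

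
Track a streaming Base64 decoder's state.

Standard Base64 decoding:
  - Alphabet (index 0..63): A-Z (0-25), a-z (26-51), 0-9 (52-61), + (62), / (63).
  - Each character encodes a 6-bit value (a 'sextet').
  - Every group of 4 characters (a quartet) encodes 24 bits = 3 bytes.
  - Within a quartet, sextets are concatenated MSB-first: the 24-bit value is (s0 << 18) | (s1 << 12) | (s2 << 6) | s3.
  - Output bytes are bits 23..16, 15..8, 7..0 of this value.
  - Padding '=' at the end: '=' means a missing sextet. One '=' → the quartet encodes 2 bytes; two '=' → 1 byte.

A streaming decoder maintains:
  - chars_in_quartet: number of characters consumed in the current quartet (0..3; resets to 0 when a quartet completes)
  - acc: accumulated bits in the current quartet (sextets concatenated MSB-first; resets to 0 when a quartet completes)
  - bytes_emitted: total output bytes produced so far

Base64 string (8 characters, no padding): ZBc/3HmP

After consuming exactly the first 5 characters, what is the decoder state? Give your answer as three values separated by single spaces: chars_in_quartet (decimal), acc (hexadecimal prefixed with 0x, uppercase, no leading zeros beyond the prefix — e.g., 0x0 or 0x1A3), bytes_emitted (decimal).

After char 0 ('Z'=25): chars_in_quartet=1 acc=0x19 bytes_emitted=0
After char 1 ('B'=1): chars_in_quartet=2 acc=0x641 bytes_emitted=0
After char 2 ('c'=28): chars_in_quartet=3 acc=0x1905C bytes_emitted=0
After char 3 ('/'=63): chars_in_quartet=4 acc=0x64173F -> emit 64 17 3F, reset; bytes_emitted=3
After char 4 ('3'=55): chars_in_quartet=1 acc=0x37 bytes_emitted=3

Answer: 1 0x37 3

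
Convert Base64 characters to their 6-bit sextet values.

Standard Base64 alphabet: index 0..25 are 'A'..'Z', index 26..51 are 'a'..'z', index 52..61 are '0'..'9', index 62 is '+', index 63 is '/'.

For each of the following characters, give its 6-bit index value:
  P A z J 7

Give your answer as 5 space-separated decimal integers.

'P': A..Z range, ord('P') − ord('A') = 15
'A': A..Z range, ord('A') − ord('A') = 0
'z': a..z range, 26 + ord('z') − ord('a') = 51
'J': A..Z range, ord('J') − ord('A') = 9
'7': 0..9 range, 52 + ord('7') − ord('0') = 59

Answer: 15 0 51 9 59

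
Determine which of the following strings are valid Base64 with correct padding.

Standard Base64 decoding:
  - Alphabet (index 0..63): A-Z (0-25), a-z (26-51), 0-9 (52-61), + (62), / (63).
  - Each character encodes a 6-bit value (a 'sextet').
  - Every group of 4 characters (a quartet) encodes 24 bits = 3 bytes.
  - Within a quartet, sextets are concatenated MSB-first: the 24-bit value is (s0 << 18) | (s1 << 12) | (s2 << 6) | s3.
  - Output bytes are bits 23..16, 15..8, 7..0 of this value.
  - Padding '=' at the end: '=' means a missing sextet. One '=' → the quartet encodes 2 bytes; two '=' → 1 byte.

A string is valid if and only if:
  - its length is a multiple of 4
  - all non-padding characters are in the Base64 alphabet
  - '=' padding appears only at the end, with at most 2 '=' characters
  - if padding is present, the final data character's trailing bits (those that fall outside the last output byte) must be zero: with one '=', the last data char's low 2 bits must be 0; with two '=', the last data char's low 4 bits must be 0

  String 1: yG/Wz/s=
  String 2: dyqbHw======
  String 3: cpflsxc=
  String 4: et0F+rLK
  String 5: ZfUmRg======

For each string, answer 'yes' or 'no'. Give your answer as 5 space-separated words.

String 1: 'yG/Wz/s=' → valid
String 2: 'dyqbHw======' → invalid (6 pad chars (max 2))
String 3: 'cpflsxc=' → valid
String 4: 'et0F+rLK' → valid
String 5: 'ZfUmRg======' → invalid (6 pad chars (max 2))

Answer: yes no yes yes no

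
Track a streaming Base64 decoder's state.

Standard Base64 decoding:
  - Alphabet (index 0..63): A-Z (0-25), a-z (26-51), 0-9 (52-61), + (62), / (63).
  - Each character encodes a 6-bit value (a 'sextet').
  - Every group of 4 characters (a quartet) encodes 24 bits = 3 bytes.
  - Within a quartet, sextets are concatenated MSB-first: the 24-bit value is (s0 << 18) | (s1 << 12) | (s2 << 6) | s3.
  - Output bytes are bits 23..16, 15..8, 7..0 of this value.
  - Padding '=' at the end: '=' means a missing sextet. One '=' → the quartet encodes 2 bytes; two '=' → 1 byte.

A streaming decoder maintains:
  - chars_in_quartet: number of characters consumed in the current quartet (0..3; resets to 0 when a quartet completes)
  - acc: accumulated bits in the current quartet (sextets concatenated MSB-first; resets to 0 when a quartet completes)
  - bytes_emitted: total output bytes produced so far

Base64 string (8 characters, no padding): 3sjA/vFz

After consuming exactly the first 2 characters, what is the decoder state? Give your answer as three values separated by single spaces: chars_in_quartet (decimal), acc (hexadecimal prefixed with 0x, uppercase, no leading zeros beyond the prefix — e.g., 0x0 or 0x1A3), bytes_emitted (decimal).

Answer: 2 0xDEC 0

Derivation:
After char 0 ('3'=55): chars_in_quartet=1 acc=0x37 bytes_emitted=0
After char 1 ('s'=44): chars_in_quartet=2 acc=0xDEC bytes_emitted=0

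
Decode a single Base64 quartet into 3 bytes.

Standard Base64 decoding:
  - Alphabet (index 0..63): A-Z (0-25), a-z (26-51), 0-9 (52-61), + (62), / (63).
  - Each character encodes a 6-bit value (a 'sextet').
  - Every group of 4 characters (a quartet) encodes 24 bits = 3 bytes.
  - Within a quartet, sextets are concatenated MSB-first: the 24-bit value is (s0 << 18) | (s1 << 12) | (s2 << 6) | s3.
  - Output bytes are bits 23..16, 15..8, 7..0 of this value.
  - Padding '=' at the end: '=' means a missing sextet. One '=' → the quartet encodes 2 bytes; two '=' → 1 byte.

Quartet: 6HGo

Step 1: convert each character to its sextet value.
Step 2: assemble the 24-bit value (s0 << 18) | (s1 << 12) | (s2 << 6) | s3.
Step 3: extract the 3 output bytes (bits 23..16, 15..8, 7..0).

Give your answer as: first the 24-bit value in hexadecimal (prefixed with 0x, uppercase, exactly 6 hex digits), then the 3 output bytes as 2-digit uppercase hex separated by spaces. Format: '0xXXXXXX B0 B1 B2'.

Answer: 0xE871A8 E8 71 A8

Derivation:
Sextets: 6=58, H=7, G=6, o=40
24-bit: (58<<18) | (7<<12) | (6<<6) | 40
      = 0xE80000 | 0x007000 | 0x000180 | 0x000028
      = 0xE871A8
Bytes: (v>>16)&0xFF=E8, (v>>8)&0xFF=71, v&0xFF=A8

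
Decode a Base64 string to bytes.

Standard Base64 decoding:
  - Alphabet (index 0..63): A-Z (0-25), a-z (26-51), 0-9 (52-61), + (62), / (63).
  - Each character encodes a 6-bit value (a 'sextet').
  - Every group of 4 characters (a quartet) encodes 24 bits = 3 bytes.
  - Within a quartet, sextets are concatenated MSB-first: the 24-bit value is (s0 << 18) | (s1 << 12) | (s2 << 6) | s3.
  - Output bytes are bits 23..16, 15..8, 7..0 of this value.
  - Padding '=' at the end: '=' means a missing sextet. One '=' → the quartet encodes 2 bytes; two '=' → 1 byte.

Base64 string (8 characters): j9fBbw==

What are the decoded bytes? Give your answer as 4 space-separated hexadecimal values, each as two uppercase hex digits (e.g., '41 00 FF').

Answer: 8F D7 C1 6F

Derivation:
After char 0 ('j'=35): chars_in_quartet=1 acc=0x23 bytes_emitted=0
After char 1 ('9'=61): chars_in_quartet=2 acc=0x8FD bytes_emitted=0
After char 2 ('f'=31): chars_in_quartet=3 acc=0x23F5F bytes_emitted=0
After char 3 ('B'=1): chars_in_quartet=4 acc=0x8FD7C1 -> emit 8F D7 C1, reset; bytes_emitted=3
After char 4 ('b'=27): chars_in_quartet=1 acc=0x1B bytes_emitted=3
After char 5 ('w'=48): chars_in_quartet=2 acc=0x6F0 bytes_emitted=3
Padding '==': partial quartet acc=0x6F0 -> emit 6F; bytes_emitted=4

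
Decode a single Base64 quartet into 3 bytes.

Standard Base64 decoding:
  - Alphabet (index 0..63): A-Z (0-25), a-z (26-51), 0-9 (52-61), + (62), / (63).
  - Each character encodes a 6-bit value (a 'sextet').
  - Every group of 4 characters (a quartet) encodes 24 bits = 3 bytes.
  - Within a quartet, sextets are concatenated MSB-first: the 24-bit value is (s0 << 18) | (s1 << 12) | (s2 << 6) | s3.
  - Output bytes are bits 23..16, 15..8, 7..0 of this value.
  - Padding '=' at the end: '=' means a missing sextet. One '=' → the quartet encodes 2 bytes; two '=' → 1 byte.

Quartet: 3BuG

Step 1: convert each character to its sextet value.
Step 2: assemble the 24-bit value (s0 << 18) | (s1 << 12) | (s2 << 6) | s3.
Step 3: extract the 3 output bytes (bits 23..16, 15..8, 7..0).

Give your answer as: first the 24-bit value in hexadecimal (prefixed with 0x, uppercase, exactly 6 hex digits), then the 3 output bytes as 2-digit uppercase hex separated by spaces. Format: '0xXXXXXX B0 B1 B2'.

Answer: 0xDC1B86 DC 1B 86

Derivation:
Sextets: 3=55, B=1, u=46, G=6
24-bit: (55<<18) | (1<<12) | (46<<6) | 6
      = 0xDC0000 | 0x001000 | 0x000B80 | 0x000006
      = 0xDC1B86
Bytes: (v>>16)&0xFF=DC, (v>>8)&0xFF=1B, v&0xFF=86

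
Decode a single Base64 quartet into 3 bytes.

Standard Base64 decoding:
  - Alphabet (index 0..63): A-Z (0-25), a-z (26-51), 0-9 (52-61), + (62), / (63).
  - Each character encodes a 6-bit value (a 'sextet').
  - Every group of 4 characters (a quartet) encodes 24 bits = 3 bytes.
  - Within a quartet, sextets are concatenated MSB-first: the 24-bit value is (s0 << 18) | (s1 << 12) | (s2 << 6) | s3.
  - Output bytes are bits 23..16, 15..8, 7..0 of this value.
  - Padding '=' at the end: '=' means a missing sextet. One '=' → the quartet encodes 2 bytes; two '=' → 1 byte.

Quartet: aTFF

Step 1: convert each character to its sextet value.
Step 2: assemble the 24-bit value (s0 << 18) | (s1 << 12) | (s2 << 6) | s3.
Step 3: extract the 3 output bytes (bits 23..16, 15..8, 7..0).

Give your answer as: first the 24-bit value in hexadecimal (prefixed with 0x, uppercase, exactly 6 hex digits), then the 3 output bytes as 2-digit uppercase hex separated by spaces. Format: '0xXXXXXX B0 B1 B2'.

Answer: 0x693145 69 31 45

Derivation:
Sextets: a=26, T=19, F=5, F=5
24-bit: (26<<18) | (19<<12) | (5<<6) | 5
      = 0x680000 | 0x013000 | 0x000140 | 0x000005
      = 0x693145
Bytes: (v>>16)&0xFF=69, (v>>8)&0xFF=31, v&0xFF=45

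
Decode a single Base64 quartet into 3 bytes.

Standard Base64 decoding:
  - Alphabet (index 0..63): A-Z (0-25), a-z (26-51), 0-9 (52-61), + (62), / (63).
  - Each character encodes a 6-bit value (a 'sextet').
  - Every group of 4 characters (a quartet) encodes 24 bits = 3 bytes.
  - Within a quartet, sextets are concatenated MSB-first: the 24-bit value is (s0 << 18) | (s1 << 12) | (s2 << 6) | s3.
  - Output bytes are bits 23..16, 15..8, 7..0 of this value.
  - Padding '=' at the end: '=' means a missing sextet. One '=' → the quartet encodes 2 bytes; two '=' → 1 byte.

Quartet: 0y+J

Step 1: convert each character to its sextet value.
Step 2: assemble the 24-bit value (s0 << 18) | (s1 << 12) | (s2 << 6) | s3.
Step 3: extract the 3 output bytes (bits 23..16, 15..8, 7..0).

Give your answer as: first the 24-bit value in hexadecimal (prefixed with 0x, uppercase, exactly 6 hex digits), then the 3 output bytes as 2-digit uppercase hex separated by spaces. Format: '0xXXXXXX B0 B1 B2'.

Sextets: 0=52, y=50, +=62, J=9
24-bit: (52<<18) | (50<<12) | (62<<6) | 9
      = 0xD00000 | 0x032000 | 0x000F80 | 0x000009
      = 0xD32F89
Bytes: (v>>16)&0xFF=D3, (v>>8)&0xFF=2F, v&0xFF=89

Answer: 0xD32F89 D3 2F 89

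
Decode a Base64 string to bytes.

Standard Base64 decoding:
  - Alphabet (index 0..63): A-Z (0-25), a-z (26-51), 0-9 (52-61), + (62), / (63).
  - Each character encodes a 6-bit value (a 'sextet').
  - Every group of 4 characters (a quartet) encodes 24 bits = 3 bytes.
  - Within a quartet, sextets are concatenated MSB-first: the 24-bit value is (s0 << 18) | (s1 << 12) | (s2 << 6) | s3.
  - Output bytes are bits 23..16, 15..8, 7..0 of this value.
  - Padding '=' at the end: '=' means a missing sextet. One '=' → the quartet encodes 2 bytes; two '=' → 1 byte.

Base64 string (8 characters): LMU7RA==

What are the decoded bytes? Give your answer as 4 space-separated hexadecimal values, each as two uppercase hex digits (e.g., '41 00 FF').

Answer: 2C C5 3B 44

Derivation:
After char 0 ('L'=11): chars_in_quartet=1 acc=0xB bytes_emitted=0
After char 1 ('M'=12): chars_in_quartet=2 acc=0x2CC bytes_emitted=0
After char 2 ('U'=20): chars_in_quartet=3 acc=0xB314 bytes_emitted=0
After char 3 ('7'=59): chars_in_quartet=4 acc=0x2CC53B -> emit 2C C5 3B, reset; bytes_emitted=3
After char 4 ('R'=17): chars_in_quartet=1 acc=0x11 bytes_emitted=3
After char 5 ('A'=0): chars_in_quartet=2 acc=0x440 bytes_emitted=3
Padding '==': partial quartet acc=0x440 -> emit 44; bytes_emitted=4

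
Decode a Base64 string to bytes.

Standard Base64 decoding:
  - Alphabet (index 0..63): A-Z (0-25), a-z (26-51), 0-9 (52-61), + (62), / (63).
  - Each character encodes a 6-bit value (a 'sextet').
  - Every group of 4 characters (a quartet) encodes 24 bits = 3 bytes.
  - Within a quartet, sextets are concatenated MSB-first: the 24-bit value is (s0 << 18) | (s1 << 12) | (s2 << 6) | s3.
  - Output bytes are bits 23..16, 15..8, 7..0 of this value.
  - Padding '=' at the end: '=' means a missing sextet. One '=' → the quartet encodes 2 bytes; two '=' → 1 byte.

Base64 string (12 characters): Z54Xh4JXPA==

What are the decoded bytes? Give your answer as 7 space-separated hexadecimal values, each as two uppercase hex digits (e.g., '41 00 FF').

Answer: 67 9E 17 87 82 57 3C

Derivation:
After char 0 ('Z'=25): chars_in_quartet=1 acc=0x19 bytes_emitted=0
After char 1 ('5'=57): chars_in_quartet=2 acc=0x679 bytes_emitted=0
After char 2 ('4'=56): chars_in_quartet=3 acc=0x19E78 bytes_emitted=0
After char 3 ('X'=23): chars_in_quartet=4 acc=0x679E17 -> emit 67 9E 17, reset; bytes_emitted=3
After char 4 ('h'=33): chars_in_quartet=1 acc=0x21 bytes_emitted=3
After char 5 ('4'=56): chars_in_quartet=2 acc=0x878 bytes_emitted=3
After char 6 ('J'=9): chars_in_quartet=3 acc=0x21E09 bytes_emitted=3
After char 7 ('X'=23): chars_in_quartet=4 acc=0x878257 -> emit 87 82 57, reset; bytes_emitted=6
After char 8 ('P'=15): chars_in_quartet=1 acc=0xF bytes_emitted=6
After char 9 ('A'=0): chars_in_quartet=2 acc=0x3C0 bytes_emitted=6
Padding '==': partial quartet acc=0x3C0 -> emit 3C; bytes_emitted=7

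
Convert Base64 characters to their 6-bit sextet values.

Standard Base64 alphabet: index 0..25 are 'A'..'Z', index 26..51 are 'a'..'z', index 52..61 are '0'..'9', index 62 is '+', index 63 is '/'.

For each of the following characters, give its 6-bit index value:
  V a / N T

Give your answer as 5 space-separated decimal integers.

'V': A..Z range, ord('V') − ord('A') = 21
'a': a..z range, 26 + ord('a') − ord('a') = 26
'/': index 63
'N': A..Z range, ord('N') − ord('A') = 13
'T': A..Z range, ord('T') − ord('A') = 19

Answer: 21 26 63 13 19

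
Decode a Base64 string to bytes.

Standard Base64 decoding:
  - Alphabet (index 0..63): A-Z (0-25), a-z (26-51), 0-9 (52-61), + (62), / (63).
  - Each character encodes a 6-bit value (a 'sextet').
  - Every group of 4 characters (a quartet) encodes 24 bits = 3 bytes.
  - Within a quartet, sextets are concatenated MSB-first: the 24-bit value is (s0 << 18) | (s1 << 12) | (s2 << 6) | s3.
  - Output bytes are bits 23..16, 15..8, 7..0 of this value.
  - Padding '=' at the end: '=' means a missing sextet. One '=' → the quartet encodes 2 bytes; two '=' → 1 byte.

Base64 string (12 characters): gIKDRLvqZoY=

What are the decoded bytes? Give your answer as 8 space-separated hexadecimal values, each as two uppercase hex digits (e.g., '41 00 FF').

Answer: 80 82 83 44 BB EA 66 86

Derivation:
After char 0 ('g'=32): chars_in_quartet=1 acc=0x20 bytes_emitted=0
After char 1 ('I'=8): chars_in_quartet=2 acc=0x808 bytes_emitted=0
After char 2 ('K'=10): chars_in_quartet=3 acc=0x2020A bytes_emitted=0
After char 3 ('D'=3): chars_in_quartet=4 acc=0x808283 -> emit 80 82 83, reset; bytes_emitted=3
After char 4 ('R'=17): chars_in_quartet=1 acc=0x11 bytes_emitted=3
After char 5 ('L'=11): chars_in_quartet=2 acc=0x44B bytes_emitted=3
After char 6 ('v'=47): chars_in_quartet=3 acc=0x112EF bytes_emitted=3
After char 7 ('q'=42): chars_in_quartet=4 acc=0x44BBEA -> emit 44 BB EA, reset; bytes_emitted=6
After char 8 ('Z'=25): chars_in_quartet=1 acc=0x19 bytes_emitted=6
After char 9 ('o'=40): chars_in_quartet=2 acc=0x668 bytes_emitted=6
After char 10 ('Y'=24): chars_in_quartet=3 acc=0x19A18 bytes_emitted=6
Padding '=': partial quartet acc=0x19A18 -> emit 66 86; bytes_emitted=8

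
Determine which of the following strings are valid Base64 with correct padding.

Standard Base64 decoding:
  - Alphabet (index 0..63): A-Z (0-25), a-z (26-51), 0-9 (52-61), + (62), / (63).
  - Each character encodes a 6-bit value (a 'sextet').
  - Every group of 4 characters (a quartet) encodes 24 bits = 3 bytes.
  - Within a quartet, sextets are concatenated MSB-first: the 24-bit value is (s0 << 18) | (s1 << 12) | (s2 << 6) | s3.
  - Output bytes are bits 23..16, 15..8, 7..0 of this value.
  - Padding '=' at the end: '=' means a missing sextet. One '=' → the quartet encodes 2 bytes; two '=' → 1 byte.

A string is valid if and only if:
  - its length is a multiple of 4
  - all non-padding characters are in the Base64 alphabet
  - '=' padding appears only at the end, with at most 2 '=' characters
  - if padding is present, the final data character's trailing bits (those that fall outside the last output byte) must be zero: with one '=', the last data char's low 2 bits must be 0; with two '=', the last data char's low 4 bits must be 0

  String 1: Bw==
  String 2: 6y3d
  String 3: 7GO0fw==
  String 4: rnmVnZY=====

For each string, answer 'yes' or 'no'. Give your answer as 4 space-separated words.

String 1: 'Bw==' → valid
String 2: '6y3d' → valid
String 3: '7GO0fw==' → valid
String 4: 'rnmVnZY=====' → invalid (5 pad chars (max 2))

Answer: yes yes yes no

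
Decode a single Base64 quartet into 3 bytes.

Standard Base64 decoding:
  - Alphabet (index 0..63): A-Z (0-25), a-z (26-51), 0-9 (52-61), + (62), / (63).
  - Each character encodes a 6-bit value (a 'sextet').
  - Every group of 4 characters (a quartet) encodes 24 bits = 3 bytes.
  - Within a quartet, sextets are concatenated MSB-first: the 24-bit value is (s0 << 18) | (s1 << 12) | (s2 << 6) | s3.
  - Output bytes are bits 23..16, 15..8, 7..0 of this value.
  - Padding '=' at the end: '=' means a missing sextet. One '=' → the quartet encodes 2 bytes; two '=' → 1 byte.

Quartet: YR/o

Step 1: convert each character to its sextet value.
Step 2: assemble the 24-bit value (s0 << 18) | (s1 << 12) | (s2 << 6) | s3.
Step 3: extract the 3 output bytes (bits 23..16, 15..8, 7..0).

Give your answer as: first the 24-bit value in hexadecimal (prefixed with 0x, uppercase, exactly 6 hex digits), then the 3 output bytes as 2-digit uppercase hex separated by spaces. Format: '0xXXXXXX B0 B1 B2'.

Sextets: Y=24, R=17, /=63, o=40
24-bit: (24<<18) | (17<<12) | (63<<6) | 40
      = 0x600000 | 0x011000 | 0x000FC0 | 0x000028
      = 0x611FE8
Bytes: (v>>16)&0xFF=61, (v>>8)&0xFF=1F, v&0xFF=E8

Answer: 0x611FE8 61 1F E8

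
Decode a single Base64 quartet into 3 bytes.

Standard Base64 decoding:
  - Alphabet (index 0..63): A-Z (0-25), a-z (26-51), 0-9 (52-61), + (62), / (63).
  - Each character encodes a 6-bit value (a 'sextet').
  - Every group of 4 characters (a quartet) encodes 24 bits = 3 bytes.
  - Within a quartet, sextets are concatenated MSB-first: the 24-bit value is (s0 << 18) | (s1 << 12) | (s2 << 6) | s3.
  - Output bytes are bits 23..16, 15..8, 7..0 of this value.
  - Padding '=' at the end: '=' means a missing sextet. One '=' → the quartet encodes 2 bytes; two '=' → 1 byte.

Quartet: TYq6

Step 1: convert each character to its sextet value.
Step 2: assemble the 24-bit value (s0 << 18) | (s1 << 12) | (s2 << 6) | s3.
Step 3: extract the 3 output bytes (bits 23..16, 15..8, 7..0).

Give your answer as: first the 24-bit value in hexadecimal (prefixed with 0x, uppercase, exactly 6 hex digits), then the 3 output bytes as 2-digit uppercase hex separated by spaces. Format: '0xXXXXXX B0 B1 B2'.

Sextets: T=19, Y=24, q=42, 6=58
24-bit: (19<<18) | (24<<12) | (42<<6) | 58
      = 0x4C0000 | 0x018000 | 0x000A80 | 0x00003A
      = 0x4D8ABA
Bytes: (v>>16)&0xFF=4D, (v>>8)&0xFF=8A, v&0xFF=BA

Answer: 0x4D8ABA 4D 8A BA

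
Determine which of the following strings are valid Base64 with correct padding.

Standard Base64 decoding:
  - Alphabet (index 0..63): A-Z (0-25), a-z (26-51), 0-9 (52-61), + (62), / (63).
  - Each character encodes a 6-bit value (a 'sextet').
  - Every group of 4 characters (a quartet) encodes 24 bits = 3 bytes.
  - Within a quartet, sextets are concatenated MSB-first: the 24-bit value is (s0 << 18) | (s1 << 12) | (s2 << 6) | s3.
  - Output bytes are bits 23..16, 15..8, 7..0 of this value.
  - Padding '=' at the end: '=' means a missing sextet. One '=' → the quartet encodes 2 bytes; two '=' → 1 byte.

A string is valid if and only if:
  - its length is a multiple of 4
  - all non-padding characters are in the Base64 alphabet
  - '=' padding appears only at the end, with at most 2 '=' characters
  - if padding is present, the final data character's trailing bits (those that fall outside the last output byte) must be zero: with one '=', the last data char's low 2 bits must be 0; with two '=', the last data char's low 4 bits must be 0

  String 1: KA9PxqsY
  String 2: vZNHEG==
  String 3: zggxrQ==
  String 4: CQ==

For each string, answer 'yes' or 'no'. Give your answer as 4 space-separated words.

Answer: yes no yes yes

Derivation:
String 1: 'KA9PxqsY' → valid
String 2: 'vZNHEG==' → invalid (bad trailing bits)
String 3: 'zggxrQ==' → valid
String 4: 'CQ==' → valid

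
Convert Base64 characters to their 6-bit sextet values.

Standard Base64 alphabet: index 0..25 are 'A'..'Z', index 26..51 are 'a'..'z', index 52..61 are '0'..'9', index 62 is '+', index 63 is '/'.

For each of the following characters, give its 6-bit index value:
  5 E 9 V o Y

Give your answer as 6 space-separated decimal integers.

'5': 0..9 range, 52 + ord('5') − ord('0') = 57
'E': A..Z range, ord('E') − ord('A') = 4
'9': 0..9 range, 52 + ord('9') − ord('0') = 61
'V': A..Z range, ord('V') − ord('A') = 21
'o': a..z range, 26 + ord('o') − ord('a') = 40
'Y': A..Z range, ord('Y') − ord('A') = 24

Answer: 57 4 61 21 40 24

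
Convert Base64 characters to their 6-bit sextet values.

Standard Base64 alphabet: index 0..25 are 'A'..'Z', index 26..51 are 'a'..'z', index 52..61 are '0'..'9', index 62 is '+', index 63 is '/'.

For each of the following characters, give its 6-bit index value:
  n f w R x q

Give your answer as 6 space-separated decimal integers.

'n': a..z range, 26 + ord('n') − ord('a') = 39
'f': a..z range, 26 + ord('f') − ord('a') = 31
'w': a..z range, 26 + ord('w') − ord('a') = 48
'R': A..Z range, ord('R') − ord('A') = 17
'x': a..z range, 26 + ord('x') − ord('a') = 49
'q': a..z range, 26 + ord('q') − ord('a') = 42

Answer: 39 31 48 17 49 42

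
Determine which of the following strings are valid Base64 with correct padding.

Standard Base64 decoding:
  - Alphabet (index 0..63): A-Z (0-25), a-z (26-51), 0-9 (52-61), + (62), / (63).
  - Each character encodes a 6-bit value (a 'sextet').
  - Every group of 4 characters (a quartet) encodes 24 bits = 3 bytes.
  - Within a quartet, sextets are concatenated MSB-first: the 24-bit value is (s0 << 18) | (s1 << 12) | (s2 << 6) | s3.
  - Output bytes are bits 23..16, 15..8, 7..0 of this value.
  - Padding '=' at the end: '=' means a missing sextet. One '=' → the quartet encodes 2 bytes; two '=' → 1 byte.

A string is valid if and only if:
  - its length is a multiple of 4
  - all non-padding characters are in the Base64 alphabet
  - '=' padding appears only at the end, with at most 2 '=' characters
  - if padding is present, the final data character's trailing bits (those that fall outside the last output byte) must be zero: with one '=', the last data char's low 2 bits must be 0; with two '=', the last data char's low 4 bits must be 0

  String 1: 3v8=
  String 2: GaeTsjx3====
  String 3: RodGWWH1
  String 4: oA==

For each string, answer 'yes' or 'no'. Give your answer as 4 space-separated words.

Answer: yes no yes yes

Derivation:
String 1: '3v8=' → valid
String 2: 'GaeTsjx3====' → invalid (4 pad chars (max 2))
String 3: 'RodGWWH1' → valid
String 4: 'oA==' → valid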